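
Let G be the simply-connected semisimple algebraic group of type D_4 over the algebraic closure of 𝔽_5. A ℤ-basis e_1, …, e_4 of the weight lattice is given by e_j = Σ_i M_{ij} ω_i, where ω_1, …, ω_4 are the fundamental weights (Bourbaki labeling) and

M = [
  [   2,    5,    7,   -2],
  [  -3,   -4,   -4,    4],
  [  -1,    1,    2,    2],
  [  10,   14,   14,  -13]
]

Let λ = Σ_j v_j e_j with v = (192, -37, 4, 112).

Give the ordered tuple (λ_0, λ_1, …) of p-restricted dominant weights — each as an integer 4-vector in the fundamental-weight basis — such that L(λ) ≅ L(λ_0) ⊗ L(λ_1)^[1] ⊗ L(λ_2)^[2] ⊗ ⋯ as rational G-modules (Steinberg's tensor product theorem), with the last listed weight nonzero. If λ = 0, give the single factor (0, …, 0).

((3, 4, 3, 2),)

Compute c_i = Σ_j M_{ij} v_j with v = (192, -37, 4, 112):
  c_1 = (2)·(192) + (5)·(-37) + (7)·(4) + (-2)·(112) = 3
  c_2 = (-3)·(192) + (-4)·(-37) + (-4)·(4) + (4)·(112) = 4
  c_3 = (-1)·(192) + (1)·(-37) + (2)·(4) + (2)·(112) = 3
  c_4 = (10)·(192) + (14)·(-37) + (14)·(4) + (-13)·(112) = 2
Base-5 expansion of each c_i:
  c_1 = 3 = 3·5^0
  c_2 = 4 = 4·5^0
  c_3 = 3 = 3·5^0
  c_4 = 2 = 2·5^0
Factor λ_0 = (3, 4, 3, 2)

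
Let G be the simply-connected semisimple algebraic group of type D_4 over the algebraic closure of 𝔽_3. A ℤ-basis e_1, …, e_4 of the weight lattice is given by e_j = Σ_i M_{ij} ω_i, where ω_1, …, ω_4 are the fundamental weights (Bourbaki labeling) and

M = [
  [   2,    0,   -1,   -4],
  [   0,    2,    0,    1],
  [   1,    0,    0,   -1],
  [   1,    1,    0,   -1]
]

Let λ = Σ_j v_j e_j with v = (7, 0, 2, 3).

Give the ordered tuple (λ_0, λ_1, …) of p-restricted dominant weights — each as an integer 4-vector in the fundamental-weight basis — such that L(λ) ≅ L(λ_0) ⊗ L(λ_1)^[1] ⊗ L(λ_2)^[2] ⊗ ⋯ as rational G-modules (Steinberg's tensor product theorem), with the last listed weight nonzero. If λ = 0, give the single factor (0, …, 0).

Change of basis e → ω: c = M·v where v = (7, 0, 2, 3):
  c_1 = 2·7 + 0·0 + (-1)·(2) + (-4)·(3) = 0
  c_2 = 0·7 + 2·0 + 0·2 + 1·3 = 3
  c_3 = 1·7 + 0·0 + 0·2 + (-1)·(3) = 4
  c_4 = 1·7 + 1·0 + 0·2 + (-1)·(3) = 4
Writing each c_i in base p = 3:
  c_1 = 0
  c_2 = 3 = 0·3^0 + 1·3^1
  c_3 = 4 = 1·3^0 + 1·3^1
  c_4 = 4 = 1·3^0 + 1·3^1
λ_0 = (0, 0, 1, 1)
λ_1 = (0, 1, 1, 1)

((0, 0, 1, 1), (0, 1, 1, 1))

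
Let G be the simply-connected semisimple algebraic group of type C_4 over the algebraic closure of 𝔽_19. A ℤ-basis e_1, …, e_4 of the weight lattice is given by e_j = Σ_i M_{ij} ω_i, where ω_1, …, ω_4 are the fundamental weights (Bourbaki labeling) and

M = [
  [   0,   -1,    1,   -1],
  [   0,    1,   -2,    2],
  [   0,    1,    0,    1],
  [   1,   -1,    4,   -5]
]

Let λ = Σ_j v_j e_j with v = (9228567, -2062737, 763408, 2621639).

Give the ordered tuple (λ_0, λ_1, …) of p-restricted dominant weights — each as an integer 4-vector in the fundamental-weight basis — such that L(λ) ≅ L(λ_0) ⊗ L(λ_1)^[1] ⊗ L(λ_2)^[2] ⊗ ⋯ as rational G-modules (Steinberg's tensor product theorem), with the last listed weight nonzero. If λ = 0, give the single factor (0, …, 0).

ω-coordinates c = M·v, v = (9228567, -2062737, 763408, 2621639):
  c_1 = 0*9228567 + -1*-2062737 + 1*763408 + -1*2621639 = 204506
  c_2 = 0*9228567 + 1*-2062737 + -2*763408 + 2*2621639 = 1653725
  c_3 = 0*9228567 + 1*-2062737 + 0*763408 + 1*2621639 = 558902
  c_4 = 1*9228567 + -1*-2062737 + 4*763408 + -5*2621639 = 1236741
Writing each c_i in base p = 19:
  c_1 = 204506 = 9·19^0 + 9·19^1 + 15·19^2 + 10·19^3 + 1·19^4
  c_2 = 1653725 = 3·19^0 + 18·19^1 + 1·19^2 + 13·19^3 + 12·19^4
  c_3 = 558902 = 17·19^0 + 3·19^1 + 9·19^2 + 5·19^3 + 4·19^4
  c_4 = 1236741 = 12·19^0 + 16·19^1 + 5·19^2 + 9·19^3 + 9·19^4
p-restricted factor λ_0 = (9, 3, 17, 12)
p-restricted factor λ_1 = (9, 18, 3, 16)
p-restricted factor λ_2 = (15, 1, 9, 5)
p-restricted factor λ_3 = (10, 13, 5, 9)
p-restricted factor λ_4 = (1, 12, 4, 9)

((9, 3, 17, 12), (9, 18, 3, 16), (15, 1, 9, 5), (10, 13, 5, 9), (1, 12, 4, 9))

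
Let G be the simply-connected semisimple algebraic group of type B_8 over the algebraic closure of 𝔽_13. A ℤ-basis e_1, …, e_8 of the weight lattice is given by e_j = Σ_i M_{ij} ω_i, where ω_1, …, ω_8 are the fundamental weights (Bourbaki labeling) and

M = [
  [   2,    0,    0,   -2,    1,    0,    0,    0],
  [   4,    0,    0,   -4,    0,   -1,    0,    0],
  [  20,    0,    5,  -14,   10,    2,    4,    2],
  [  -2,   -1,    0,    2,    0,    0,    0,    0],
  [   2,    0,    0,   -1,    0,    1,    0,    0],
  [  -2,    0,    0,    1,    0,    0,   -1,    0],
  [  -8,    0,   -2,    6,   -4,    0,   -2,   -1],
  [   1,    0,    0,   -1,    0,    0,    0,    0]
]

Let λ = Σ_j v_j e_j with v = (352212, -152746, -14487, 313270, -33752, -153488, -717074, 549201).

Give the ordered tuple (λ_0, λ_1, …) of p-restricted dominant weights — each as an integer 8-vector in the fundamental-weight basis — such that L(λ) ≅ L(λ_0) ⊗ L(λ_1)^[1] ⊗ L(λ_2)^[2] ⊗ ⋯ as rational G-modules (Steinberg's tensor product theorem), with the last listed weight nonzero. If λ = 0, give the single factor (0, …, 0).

((10, 12, 9, 8, 0, 10, 2, 7), (1, 11, 7, 12, 4, 6, 12, 5), (1, 9, 1, 0, 2, 4, 5, 9), (7, 10, 0, 8, 4, 5, 11, 4), (1, 10, 6, 2, 8, 11, 3, 1))

In the fundamental-weight basis, λ has coordinates c = M·v (v = (352212, -152746, -14487, 313270, -33752, -153488, -717074, 549201)):
  c_1 = 2·352212 + (0)·(-152746) + (0)·(-14487) + (-2)·(313270) + (1)·(-33752) + (0)·(-153488) + (0)·(-717074) + 0·549201 = 44132
  c_2 = 4·352212 + (0)·(-152746) + (0)·(-14487) + (-4)·(313270) + (0)·(-33752) + (-1)·(-153488) + (0)·(-717074) + 0·549201 = 309256
  c_3 = 20·352212 + (0)·(-152746) + (5)·(-14487) + (-14)·(313270) + (10)·(-33752) + (2)·(-153488) + (4)·(-717074) + 2·549201 = 171635
  c_4 = (-2)·(352212) + (-1)·(-152746) + (0)·(-14487) + 2·313270 + (0)·(-33752) + (0)·(-153488) + (0)·(-717074) + 0·549201 = 74862
  c_5 = 2·352212 + (0)·(-152746) + (0)·(-14487) + (-1)·(313270) + (0)·(-33752) + (1)·(-153488) + (0)·(-717074) + 0·549201 = 237666
  c_6 = (-2)·(352212) + (0)·(-152746) + (0)·(-14487) + 1·313270 + (0)·(-33752) + (0)·(-153488) + (-1)·(-717074) + 0·549201 = 325920
  c_7 = (-8)·(352212) + (0)·(-152746) + (-2)·(-14487) + 6·313270 + (-4)·(-33752) + (0)·(-153488) + (-2)·(-717074) + (-1)·(549201) = 110853
  c_8 = 1·352212 + (0)·(-152746) + (0)·(-14487) + (-1)·(313270) + (0)·(-33752) + (0)·(-153488) + (0)·(-717074) + 0·549201 = 38942
p = 13; digits c_i = Σ_j d_{ij}·13^j, 0 ≤ d_{ij} < 13:
  c_1 = 44132 = 10·13^0 + 1·13^1 + 1·13^2 + 7·13^3 + 1·13^4
  c_2 = 309256 = 12·13^0 + 11·13^1 + 9·13^2 + 10·13^3 + 10·13^4
  c_3 = 171635 = 9·13^0 + 7·13^1 + 1·13^2 + 0·13^3 + 6·13^4
  c_4 = 74862 = 8·13^0 + 12·13^1 + 0·13^2 + 8·13^3 + 2·13^4
  c_5 = 237666 = 0·13^0 + 4·13^1 + 2·13^2 + 4·13^3 + 8·13^4
  c_6 = 325920 = 10·13^0 + 6·13^1 + 4·13^2 + 5·13^3 + 11·13^4
  c_7 = 110853 = 2·13^0 + 12·13^1 + 5·13^2 + 11·13^3 + 3·13^4
  c_8 = 38942 = 7·13^0 + 5·13^1 + 9·13^2 + 4·13^3 + 1·13^4
p-restricted factor λ_0 = (10, 12, 9, 8, 0, 10, 2, 7)
p-restricted factor λ_1 = (1, 11, 7, 12, 4, 6, 12, 5)
p-restricted factor λ_2 = (1, 9, 1, 0, 2, 4, 5, 9)
p-restricted factor λ_3 = (7, 10, 0, 8, 4, 5, 11, 4)
p-restricted factor λ_4 = (1, 10, 6, 2, 8, 11, 3, 1)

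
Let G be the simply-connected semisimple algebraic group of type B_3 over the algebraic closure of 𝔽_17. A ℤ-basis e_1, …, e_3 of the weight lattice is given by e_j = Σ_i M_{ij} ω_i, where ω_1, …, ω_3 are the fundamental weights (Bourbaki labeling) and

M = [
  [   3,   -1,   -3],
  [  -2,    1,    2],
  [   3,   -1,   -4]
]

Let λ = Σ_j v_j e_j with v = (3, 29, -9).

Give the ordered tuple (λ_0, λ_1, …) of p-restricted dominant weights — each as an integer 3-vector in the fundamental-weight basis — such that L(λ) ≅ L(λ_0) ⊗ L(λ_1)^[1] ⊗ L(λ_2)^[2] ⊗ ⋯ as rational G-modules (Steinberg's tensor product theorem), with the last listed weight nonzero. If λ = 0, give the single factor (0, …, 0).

((7, 5, 16),)

In the fundamental-weight basis, λ has coordinates c = M·v (v = (3, 29, -9)):
  c_1 = (3)·(3) + (-1)·(29) + (-3)·(-9) = 7
  c_2 = (-2)·(3) + (1)·(29) + (2)·(-9) = 5
  c_3 = (3)·(3) + (-1)·(29) + (-4)·(-9) = 16
p = 17; digits c_i = Σ_j d_{ij}·17^j, 0 ≤ d_{ij} < 17:
  c_1 = 7 = 7·17^0
  c_2 = 5 = 5·17^0
  c_3 = 16 = 16·17^0
p-restricted factor λ_0 = (7, 5, 16)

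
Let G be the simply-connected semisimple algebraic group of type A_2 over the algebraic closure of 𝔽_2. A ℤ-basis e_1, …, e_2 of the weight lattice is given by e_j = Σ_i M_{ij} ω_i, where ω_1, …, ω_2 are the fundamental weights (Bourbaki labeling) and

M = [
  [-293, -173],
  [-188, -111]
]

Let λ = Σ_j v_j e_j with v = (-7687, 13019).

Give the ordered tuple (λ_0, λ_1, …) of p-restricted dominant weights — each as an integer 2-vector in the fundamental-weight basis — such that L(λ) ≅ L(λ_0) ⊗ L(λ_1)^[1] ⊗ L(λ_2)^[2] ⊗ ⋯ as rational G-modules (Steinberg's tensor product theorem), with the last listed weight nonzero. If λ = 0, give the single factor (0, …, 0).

((0, 1), (0, 1), (1, 1), (0, 1), (0, 0), (0, 1))

Change of basis e → ω: c = M·v where v = (-7687, 13019):
  c_1 = -293*-7687 + -173*13019 = 4
  c_2 = -188*-7687 + -111*13019 = 47
Expand coordinatewise in base 2:
  c_1 = 4 = 0·2^0 + 0·2^1 + 1·2^2
  c_2 = 47 = 1·2^0 + 1·2^1 + 1·2^2 + 1·2^3 + 0·2^4 + 1·2^5
Factor λ_0 = (0, 1)
Factor λ_1 = (0, 1)
Factor λ_2 = (1, 1)
Factor λ_3 = (0, 1)
Factor λ_4 = (0, 0)
Factor λ_5 = (0, 1)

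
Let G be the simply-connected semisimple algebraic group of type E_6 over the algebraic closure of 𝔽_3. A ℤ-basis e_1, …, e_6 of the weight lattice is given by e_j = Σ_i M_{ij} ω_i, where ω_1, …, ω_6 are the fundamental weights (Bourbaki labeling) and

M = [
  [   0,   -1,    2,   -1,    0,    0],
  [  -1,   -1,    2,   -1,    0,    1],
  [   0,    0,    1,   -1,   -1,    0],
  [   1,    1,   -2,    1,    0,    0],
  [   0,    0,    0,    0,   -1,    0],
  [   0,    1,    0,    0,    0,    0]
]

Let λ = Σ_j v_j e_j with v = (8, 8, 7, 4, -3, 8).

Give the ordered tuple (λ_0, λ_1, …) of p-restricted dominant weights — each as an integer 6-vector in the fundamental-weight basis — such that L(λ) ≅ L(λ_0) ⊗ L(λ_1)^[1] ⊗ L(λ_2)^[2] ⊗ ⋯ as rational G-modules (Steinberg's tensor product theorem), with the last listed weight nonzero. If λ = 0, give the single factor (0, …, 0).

((2, 2, 0, 0, 0, 2), (0, 0, 2, 2, 1, 2))

In the fundamental-weight basis, λ has coordinates c = M·v (v = (8, 8, 7, 4, -3, 8)):
  c_1 = (0)·(8) + (-1)·(8) + (2)·(7) + (-1)·(4) + (0)·(-3) + (0)·(8) = 2
  c_2 = (-1)·(8) + (-1)·(8) + (2)·(7) + (-1)·(4) + (0)·(-3) + (1)·(8) = 2
  c_3 = (0)·(8) + (0)·(8) + (1)·(7) + (-1)·(4) + (-1)·(-3) + (0)·(8) = 6
  c_4 = (1)·(8) + (1)·(8) + (-2)·(7) + (1)·(4) + (0)·(-3) + (0)·(8) = 6
  c_5 = (0)·(8) + (0)·(8) + (0)·(7) + (0)·(4) + (-1)·(-3) + (0)·(8) = 3
  c_6 = (0)·(8) + (1)·(8) + (0)·(7) + (0)·(4) + (0)·(-3) + (0)·(8) = 8
Base-3 expansion of each c_i:
  c_1 = 2 = 2·3^0
  c_2 = 2 = 2·3^0
  c_3 = 6 = 0·3^0 + 2·3^1
  c_4 = 6 = 0·3^0 + 2·3^1
  c_5 = 3 = 0·3^0 + 1·3^1
  c_6 = 8 = 2·3^0 + 2·3^1
λ_0 = (2, 2, 0, 0, 0, 2)
λ_1 = (0, 0, 2, 2, 1, 2)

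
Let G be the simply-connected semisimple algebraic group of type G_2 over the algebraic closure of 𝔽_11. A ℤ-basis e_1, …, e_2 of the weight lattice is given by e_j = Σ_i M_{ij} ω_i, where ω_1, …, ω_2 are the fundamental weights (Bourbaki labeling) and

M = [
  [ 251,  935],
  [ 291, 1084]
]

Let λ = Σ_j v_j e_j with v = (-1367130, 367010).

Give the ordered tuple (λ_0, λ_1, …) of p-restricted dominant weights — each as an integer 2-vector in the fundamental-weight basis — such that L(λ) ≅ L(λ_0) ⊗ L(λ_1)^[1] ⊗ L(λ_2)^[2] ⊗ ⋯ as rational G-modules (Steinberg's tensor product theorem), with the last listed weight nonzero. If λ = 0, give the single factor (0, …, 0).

((1, 6), (0, 1), (6, 0), (3, 3))

Change of basis e → ω: c = M·v where v = (-1367130, 367010):
  c_1 = 251*-1367130 + 935*367010 = 4720
  c_2 = 291*-1367130 + 1084*367010 = 4010
p = 11; digits c_i = Σ_j d_{ij}·11^j, 0 ≤ d_{ij} < 11:
  c_1 = 4720 = 1·11^0 + 0·11^1 + 6·11^2 + 3·11^3
  c_2 = 4010 = 6·11^0 + 1·11^1 + 0·11^2 + 3·11^3
Factor λ_0 = (1, 6)
Factor λ_1 = (0, 1)
Factor λ_2 = (6, 0)
Factor λ_3 = (3, 3)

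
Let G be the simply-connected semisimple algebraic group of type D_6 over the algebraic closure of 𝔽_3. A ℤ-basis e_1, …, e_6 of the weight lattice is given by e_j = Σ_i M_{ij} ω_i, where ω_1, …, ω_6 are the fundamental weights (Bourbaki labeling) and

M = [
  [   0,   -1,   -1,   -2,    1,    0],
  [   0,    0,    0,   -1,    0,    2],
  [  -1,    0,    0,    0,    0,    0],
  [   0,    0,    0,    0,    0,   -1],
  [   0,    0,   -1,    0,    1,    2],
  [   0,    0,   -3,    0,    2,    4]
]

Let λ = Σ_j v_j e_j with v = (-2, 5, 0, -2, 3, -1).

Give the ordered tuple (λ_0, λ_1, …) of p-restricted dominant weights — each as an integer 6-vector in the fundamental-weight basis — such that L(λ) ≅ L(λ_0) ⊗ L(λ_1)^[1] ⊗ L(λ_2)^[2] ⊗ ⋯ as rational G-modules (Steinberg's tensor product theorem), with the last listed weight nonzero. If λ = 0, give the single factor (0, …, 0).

Compute c_i = Σ_j M_{ij} v_j with v = (-2, 5, 0, -2, 3, -1):
  c_1 = 0*-2 + -1*5 + -1*0 + -2*-2 + 1*3 + 0*-1 = 2
  c_2 = 0*-2 + 0*5 + 0*0 + -1*-2 + 0*3 + 2*-1 = 0
  c_3 = -1*-2 + 0*5 + 0*0 + 0*-2 + 0*3 + 0*-1 = 2
  c_4 = 0*-2 + 0*5 + 0*0 + 0*-2 + 0*3 + -1*-1 = 1
  c_5 = 0*-2 + 0*5 + -1*0 + 0*-2 + 1*3 + 2*-1 = 1
  c_6 = 0*-2 + 0*5 + -3*0 + 0*-2 + 2*3 + 4*-1 = 2
Writing each c_i in base p = 3:
  c_1 = 2 = 2·3^0
  c_2 = 0
  c_3 = 2 = 2·3^0
  c_4 = 1 = 1·3^0
  c_5 = 1 = 1·3^0
  c_6 = 2 = 2·3^0
λ_0 = (2, 0, 2, 1, 1, 2)

((2, 0, 2, 1, 1, 2),)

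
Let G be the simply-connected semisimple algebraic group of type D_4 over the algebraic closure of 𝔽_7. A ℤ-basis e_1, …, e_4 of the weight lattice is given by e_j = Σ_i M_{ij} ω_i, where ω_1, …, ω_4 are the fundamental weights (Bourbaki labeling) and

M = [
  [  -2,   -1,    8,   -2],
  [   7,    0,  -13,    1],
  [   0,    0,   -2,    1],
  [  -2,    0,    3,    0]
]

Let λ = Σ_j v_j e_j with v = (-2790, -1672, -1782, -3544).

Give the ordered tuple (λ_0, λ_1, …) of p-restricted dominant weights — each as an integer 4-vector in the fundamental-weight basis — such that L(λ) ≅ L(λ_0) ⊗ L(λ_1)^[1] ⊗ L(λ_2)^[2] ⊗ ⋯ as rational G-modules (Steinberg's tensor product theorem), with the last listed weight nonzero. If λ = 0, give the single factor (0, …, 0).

Compute c_i = Σ_j M_{ij} v_j with v = (-2790, -1672, -1782, -3544):
  c_1 = -2*-2790 + -1*-1672 + 8*-1782 + -2*-3544 = 84
  c_2 = 7*-2790 + 0*-1672 + -13*-1782 + 1*-3544 = 92
  c_3 = 0*-2790 + 0*-1672 + -2*-1782 + 1*-3544 = 20
  c_4 = -2*-2790 + 0*-1672 + 3*-1782 + 0*-3544 = 234
Base-7 expansion of each c_i:
  c_1 = 84 = 0·7^0 + 5·7^1 + 1·7^2
  c_2 = 92 = 1·7^0 + 6·7^1 + 1·7^2
  c_3 = 20 = 6·7^0 + 2·7^1
  c_4 = 234 = 3·7^0 + 5·7^1 + 4·7^2
λ_0 = (0, 1, 6, 3)
λ_1 = (5, 6, 2, 5)
λ_2 = (1, 1, 0, 4)

((0, 1, 6, 3), (5, 6, 2, 5), (1, 1, 0, 4))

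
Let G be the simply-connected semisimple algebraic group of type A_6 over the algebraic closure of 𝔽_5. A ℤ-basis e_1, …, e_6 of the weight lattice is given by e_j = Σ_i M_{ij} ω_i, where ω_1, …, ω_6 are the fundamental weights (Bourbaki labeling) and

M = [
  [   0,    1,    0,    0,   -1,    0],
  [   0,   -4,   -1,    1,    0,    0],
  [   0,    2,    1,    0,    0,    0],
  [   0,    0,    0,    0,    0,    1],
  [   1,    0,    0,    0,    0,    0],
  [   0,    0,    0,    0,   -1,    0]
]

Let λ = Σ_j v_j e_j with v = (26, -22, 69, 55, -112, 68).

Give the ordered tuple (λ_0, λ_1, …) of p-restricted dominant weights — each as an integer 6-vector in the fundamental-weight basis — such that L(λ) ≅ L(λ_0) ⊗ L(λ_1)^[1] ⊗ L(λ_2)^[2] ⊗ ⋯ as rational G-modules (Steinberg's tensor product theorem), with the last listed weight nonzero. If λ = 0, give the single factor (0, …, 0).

((0, 4, 0, 3, 1, 2), (3, 4, 0, 3, 0, 2), (3, 2, 1, 2, 1, 4))

ω-coordinates c = M·v, v = (26, -22, 69, 55, -112, 68):
  c_1 = 0*26 + 1*-22 + 0*69 + 0*55 + -1*-112 + 0*68 = 90
  c_2 = 0*26 + -4*-22 + -1*69 + 1*55 + 0*-112 + 0*68 = 74
  c_3 = 0*26 + 2*-22 + 1*69 + 0*55 + 0*-112 + 0*68 = 25
  c_4 = 0*26 + 0*-22 + 0*69 + 0*55 + 0*-112 + 1*68 = 68
  c_5 = 1*26 + 0*-22 + 0*69 + 0*55 + 0*-112 + 0*68 = 26
  c_6 = 0*26 + 0*-22 + 0*69 + 0*55 + -1*-112 + 0*68 = 112
Base-5 expansion of each c_i:
  c_1 = 90 = 0·5^0 + 3·5^1 + 3·5^2
  c_2 = 74 = 4·5^0 + 4·5^1 + 2·5^2
  c_3 = 25 = 0·5^0 + 0·5^1 + 1·5^2
  c_4 = 68 = 3·5^0 + 3·5^1 + 2·5^2
  c_5 = 26 = 1·5^0 + 0·5^1 + 1·5^2
  c_6 = 112 = 2·5^0 + 2·5^1 + 4·5^2
p-restricted factor λ_0 = (0, 4, 0, 3, 1, 2)
p-restricted factor λ_1 = (3, 4, 0, 3, 0, 2)
p-restricted factor λ_2 = (3, 2, 1, 2, 1, 4)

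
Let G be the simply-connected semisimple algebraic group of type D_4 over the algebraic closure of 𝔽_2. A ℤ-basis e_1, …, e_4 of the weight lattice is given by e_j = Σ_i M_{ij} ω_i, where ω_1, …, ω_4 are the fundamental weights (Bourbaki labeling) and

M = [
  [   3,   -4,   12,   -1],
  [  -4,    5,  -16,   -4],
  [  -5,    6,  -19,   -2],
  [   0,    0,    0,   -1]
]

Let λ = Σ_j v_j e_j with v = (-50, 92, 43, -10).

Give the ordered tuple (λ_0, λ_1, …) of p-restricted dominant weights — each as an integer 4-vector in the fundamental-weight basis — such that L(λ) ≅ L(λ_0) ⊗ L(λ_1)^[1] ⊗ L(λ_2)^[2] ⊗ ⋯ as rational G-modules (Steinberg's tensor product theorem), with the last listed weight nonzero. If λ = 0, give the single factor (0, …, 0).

Compute c_i = Σ_j M_{ij} v_j with v = (-50, 92, 43, -10):
  c_1 = (3)·(-50) + (-4)·(92) + (12)·(43) + (-1)·(-10) = 8
  c_2 = (-4)·(-50) + (5)·(92) + (-16)·(43) + (-4)·(-10) = 12
  c_3 = (-5)·(-50) + (6)·(92) + (-19)·(43) + (-2)·(-10) = 5
  c_4 = (0)·(-50) + (0)·(92) + (0)·(43) + (-1)·(-10) = 10
p = 2; digits c_i = Σ_j d_{ij}·2^j, 0 ≤ d_{ij} < 2:
  c_1 = 8 = 0·2^0 + 0·2^1 + 0·2^2 + 1·2^3
  c_2 = 12 = 0·2^0 + 0·2^1 + 1·2^2 + 1·2^3
  c_3 = 5 = 1·2^0 + 0·2^1 + 1·2^2
  c_4 = 10 = 0·2^0 + 1·2^1 + 0·2^2 + 1·2^3
λ_0 = (0, 0, 1, 0)
λ_1 = (0, 0, 0, 1)
λ_2 = (0, 1, 1, 0)
λ_3 = (1, 1, 0, 1)

((0, 0, 1, 0), (0, 0, 0, 1), (0, 1, 1, 0), (1, 1, 0, 1))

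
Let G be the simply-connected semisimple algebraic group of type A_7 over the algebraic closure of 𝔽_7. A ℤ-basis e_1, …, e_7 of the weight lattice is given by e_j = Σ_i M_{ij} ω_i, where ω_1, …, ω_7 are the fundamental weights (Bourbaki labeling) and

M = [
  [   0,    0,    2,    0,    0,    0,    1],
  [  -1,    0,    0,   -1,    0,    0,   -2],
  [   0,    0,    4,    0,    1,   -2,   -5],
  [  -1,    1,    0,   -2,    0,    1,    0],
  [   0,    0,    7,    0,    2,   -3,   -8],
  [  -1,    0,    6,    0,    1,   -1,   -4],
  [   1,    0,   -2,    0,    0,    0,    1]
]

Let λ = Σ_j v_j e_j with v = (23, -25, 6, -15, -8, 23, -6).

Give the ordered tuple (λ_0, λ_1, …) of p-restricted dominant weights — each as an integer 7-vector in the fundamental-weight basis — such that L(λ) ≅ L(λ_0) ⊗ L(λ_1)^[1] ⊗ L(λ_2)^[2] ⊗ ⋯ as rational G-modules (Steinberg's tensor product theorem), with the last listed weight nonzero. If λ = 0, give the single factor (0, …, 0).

((6, 4, 0, 5, 5, 6, 5),)

Compute c_i = Σ_j M_{ij} v_j with v = (23, -25, 6, -15, -8, 23, -6):
  c_1 = 0*23 + 0*-25 + 2*6 + 0*-15 + 0*-8 + 0*23 + 1*-6 = 6
  c_2 = -1*23 + 0*-25 + 0*6 + -1*-15 + 0*-8 + 0*23 + -2*-6 = 4
  c_3 = 0*23 + 0*-25 + 4*6 + 0*-15 + 1*-8 + -2*23 + -5*-6 = 0
  c_4 = -1*23 + 1*-25 + 0*6 + -2*-15 + 0*-8 + 1*23 + 0*-6 = 5
  c_5 = 0*23 + 0*-25 + 7*6 + 0*-15 + 2*-8 + -3*23 + -8*-6 = 5
  c_6 = -1*23 + 0*-25 + 6*6 + 0*-15 + 1*-8 + -1*23 + -4*-6 = 6
  c_7 = 1*23 + 0*-25 + -2*6 + 0*-15 + 0*-8 + 0*23 + 1*-6 = 5
Base-7 expansion of each c_i:
  c_1 = 6 = 6·7^0
  c_2 = 4 = 4·7^0
  c_3 = 0
  c_4 = 5 = 5·7^0
  c_5 = 5 = 5·7^0
  c_6 = 6 = 6·7^0
  c_7 = 5 = 5·7^0
λ_0 = (6, 4, 0, 5, 5, 6, 5)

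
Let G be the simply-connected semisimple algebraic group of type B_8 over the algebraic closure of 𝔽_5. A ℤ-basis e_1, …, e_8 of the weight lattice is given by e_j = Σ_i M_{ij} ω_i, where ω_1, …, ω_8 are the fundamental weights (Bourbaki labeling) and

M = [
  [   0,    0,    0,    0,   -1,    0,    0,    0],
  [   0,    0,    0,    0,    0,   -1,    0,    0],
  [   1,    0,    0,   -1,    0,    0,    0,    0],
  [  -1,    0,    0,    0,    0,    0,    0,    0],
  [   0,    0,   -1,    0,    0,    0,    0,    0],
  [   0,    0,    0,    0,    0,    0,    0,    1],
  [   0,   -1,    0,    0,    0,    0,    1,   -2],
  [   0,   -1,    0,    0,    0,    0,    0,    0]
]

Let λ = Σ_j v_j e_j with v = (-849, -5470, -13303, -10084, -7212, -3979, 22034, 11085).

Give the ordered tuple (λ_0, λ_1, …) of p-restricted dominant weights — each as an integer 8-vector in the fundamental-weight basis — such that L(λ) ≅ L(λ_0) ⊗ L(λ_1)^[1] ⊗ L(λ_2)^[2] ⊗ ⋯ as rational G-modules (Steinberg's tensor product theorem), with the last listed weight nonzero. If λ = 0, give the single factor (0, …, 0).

ω-coordinates c = M·v, v = (-849, -5470, -13303, -10084, -7212, -3979, 22034, 11085):
  c_1 = 0*-849 + 0*-5470 + 0*-13303 + 0*-10084 + -1*-7212 + 0*-3979 + 0*22034 + 0*11085 = 7212
  c_2 = 0*-849 + 0*-5470 + 0*-13303 + 0*-10084 + 0*-7212 + -1*-3979 + 0*22034 + 0*11085 = 3979
  c_3 = 1*-849 + 0*-5470 + 0*-13303 + -1*-10084 + 0*-7212 + 0*-3979 + 0*22034 + 0*11085 = 9235
  c_4 = -1*-849 + 0*-5470 + 0*-13303 + 0*-10084 + 0*-7212 + 0*-3979 + 0*22034 + 0*11085 = 849
  c_5 = 0*-849 + 0*-5470 + -1*-13303 + 0*-10084 + 0*-7212 + 0*-3979 + 0*22034 + 0*11085 = 13303
  c_6 = 0*-849 + 0*-5470 + 0*-13303 + 0*-10084 + 0*-7212 + 0*-3979 + 0*22034 + 1*11085 = 11085
  c_7 = 0*-849 + -1*-5470 + 0*-13303 + 0*-10084 + 0*-7212 + 0*-3979 + 1*22034 + -2*11085 = 5334
  c_8 = 0*-849 + -1*-5470 + 0*-13303 + 0*-10084 + 0*-7212 + 0*-3979 + 0*22034 + 0*11085 = 5470
Writing each c_i in base p = 5:
  c_1 = 7212 = 2·5^0 + 2·5^1 + 3·5^2 + 2·5^3 + 1·5^4 + 2·5^5
  c_2 = 3979 = 4·5^0 + 0·5^1 + 4·5^2 + 1·5^3 + 1·5^4 + 1·5^5
  c_3 = 9235 = 0·5^0 + 2·5^1 + 4·5^2 + 3·5^3 + 4·5^4 + 2·5^5
  c_4 = 849 = 4·5^0 + 4·5^1 + 3·5^2 + 1·5^3 + 1·5^4
  c_5 = 13303 = 3·5^0 + 0·5^1 + 2·5^2 + 1·5^3 + 1·5^4 + 4·5^5
  c_6 = 11085 = 0·5^0 + 2·5^1 + 3·5^2 + 3·5^3 + 2·5^4 + 3·5^5
  c_7 = 5334 = 4·5^0 + 1·5^1 + 3·5^2 + 2·5^3 + 3·5^4 + 1·5^5
  c_8 = 5470 = 0·5^0 + 4·5^1 + 3·5^2 + 3·5^3 + 3·5^4 + 1·5^5
λ_0 = (2, 4, 0, 4, 3, 0, 4, 0)
λ_1 = (2, 0, 2, 4, 0, 2, 1, 4)
λ_2 = (3, 4, 4, 3, 2, 3, 3, 3)
λ_3 = (2, 1, 3, 1, 1, 3, 2, 3)
λ_4 = (1, 1, 4, 1, 1, 2, 3, 3)
λ_5 = (2, 1, 2, 0, 4, 3, 1, 1)

((2, 4, 0, 4, 3, 0, 4, 0), (2, 0, 2, 4, 0, 2, 1, 4), (3, 4, 4, 3, 2, 3, 3, 3), (2, 1, 3, 1, 1, 3, 2, 3), (1, 1, 4, 1, 1, 2, 3, 3), (2, 1, 2, 0, 4, 3, 1, 1))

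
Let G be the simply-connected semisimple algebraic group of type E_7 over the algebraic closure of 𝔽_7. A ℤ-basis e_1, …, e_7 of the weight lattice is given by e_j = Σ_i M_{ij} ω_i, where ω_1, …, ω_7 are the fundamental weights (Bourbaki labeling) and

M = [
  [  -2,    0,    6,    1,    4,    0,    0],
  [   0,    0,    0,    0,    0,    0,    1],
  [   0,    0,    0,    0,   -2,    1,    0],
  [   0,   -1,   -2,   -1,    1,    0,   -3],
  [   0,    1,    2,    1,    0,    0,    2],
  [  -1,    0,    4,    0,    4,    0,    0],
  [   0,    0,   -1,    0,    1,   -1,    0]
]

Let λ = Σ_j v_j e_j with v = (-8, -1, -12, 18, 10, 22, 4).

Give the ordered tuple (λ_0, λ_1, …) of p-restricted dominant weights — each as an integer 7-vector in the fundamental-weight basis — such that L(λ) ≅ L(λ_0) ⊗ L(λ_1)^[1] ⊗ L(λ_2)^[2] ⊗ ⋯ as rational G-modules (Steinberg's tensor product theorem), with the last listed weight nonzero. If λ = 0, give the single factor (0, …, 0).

ω-coordinates c = M·v, v = (-8, -1, -12, 18, 10, 22, 4):
  c_1 = (-2)·(-8) + (0)·(-1) + (6)·(-12) + 1·18 + 4·10 + 0·22 + 0·4 = 2
  c_2 = (0)·(-8) + (0)·(-1) + (0)·(-12) + 0·18 + 0·10 + 0·22 + 1·4 = 4
  c_3 = (0)·(-8) + (0)·(-1) + (0)·(-12) + 0·18 + (-2)·(10) + 1·22 + 0·4 = 2
  c_4 = (0)·(-8) + (-1)·(-1) + (-2)·(-12) + (-1)·(18) + 1·10 + 0·22 + (-3)·(4) = 5
  c_5 = (0)·(-8) + (1)·(-1) + (2)·(-12) + 1·18 + 0·10 + 0·22 + 2·4 = 1
  c_6 = (-1)·(-8) + (0)·(-1) + (4)·(-12) + 0·18 + 4·10 + 0·22 + 0·4 = 0
  c_7 = (0)·(-8) + (0)·(-1) + (-1)·(-12) + 0·18 + 1·10 + (-1)·(22) + 0·4 = 0
Expand coordinatewise in base 7:
  c_1 = 2 = 2·7^0
  c_2 = 4 = 4·7^0
  c_3 = 2 = 2·7^0
  c_4 = 5 = 5·7^0
  c_5 = 1 = 1·7^0
  c_6 = 0
  c_7 = 0
p-restricted factor λ_0 = (2, 4, 2, 5, 1, 0, 0)

((2, 4, 2, 5, 1, 0, 0),)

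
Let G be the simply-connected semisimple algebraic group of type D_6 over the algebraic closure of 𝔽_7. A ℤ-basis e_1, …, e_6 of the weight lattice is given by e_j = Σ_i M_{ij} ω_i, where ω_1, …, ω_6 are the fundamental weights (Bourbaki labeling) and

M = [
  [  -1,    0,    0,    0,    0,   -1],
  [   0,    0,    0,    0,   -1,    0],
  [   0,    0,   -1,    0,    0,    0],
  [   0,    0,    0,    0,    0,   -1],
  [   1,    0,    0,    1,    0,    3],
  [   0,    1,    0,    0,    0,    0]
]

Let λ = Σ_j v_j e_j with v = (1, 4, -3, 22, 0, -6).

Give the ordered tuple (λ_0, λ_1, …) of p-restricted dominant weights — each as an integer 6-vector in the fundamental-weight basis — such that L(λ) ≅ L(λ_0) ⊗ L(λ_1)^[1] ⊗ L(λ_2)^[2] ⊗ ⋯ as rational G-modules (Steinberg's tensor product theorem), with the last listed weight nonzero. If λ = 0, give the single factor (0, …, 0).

((5, 0, 3, 6, 5, 4),)

Change of basis e → ω: c = M·v where v = (1, 4, -3, 22, 0, -6):
  c_1 = (-1)·(1) + 0·4 + (0)·(-3) + 0·22 + 0·0 + (-1)·(-6) = 5
  c_2 = 0·1 + 0·4 + (0)·(-3) + 0·22 + (-1)·(0) + (0)·(-6) = 0
  c_3 = 0·1 + 0·4 + (-1)·(-3) + 0·22 + 0·0 + (0)·(-6) = 3
  c_4 = 0·1 + 0·4 + (0)·(-3) + 0·22 + 0·0 + (-1)·(-6) = 6
  c_5 = 1·1 + 0·4 + (0)·(-3) + 1·22 + 0·0 + (3)·(-6) = 5
  c_6 = 0·1 + 1·4 + (0)·(-3) + 0·22 + 0·0 + (0)·(-6) = 4
Expand coordinatewise in base 7:
  c_1 = 5 = 5·7^0
  c_2 = 0
  c_3 = 3 = 3·7^0
  c_4 = 6 = 6·7^0
  c_5 = 5 = 5·7^0
  c_6 = 4 = 4·7^0
p-restricted factor λ_0 = (5, 0, 3, 6, 5, 4)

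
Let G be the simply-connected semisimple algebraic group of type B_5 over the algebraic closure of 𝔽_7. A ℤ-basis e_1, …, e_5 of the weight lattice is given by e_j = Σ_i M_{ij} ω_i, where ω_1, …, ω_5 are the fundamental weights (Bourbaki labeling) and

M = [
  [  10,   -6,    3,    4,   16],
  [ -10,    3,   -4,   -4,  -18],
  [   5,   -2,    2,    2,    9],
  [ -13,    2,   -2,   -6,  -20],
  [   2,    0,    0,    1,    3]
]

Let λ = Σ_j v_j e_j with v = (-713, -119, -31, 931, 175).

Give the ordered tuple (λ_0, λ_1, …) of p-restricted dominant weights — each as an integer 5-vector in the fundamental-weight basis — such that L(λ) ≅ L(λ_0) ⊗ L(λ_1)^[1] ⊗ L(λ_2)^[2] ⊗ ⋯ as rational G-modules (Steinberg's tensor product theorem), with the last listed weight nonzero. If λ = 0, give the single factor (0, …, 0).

((1, 2, 6, 0, 2), (2, 3, 6, 1, 4))

Compute c_i = Σ_j M_{ij} v_j with v = (-713, -119, -31, 931, 175):
  c_1 = (10)·(-713) + (-6)·(-119) + (3)·(-31) + 4·931 + 16·175 = 15
  c_2 = (-10)·(-713) + (3)·(-119) + (-4)·(-31) + (-4)·(931) + (-18)·(175) = 23
  c_3 = (5)·(-713) + (-2)·(-119) + (2)·(-31) + 2·931 + 9·175 = 48
  c_4 = (-13)·(-713) + (2)·(-119) + (-2)·(-31) + (-6)·(931) + (-20)·(175) = 7
  c_5 = (2)·(-713) + (0)·(-119) + (0)·(-31) + 1·931 + 3·175 = 30
Writing each c_i in base p = 7:
  c_1 = 15 = 1·7^0 + 2·7^1
  c_2 = 23 = 2·7^0 + 3·7^1
  c_3 = 48 = 6·7^0 + 6·7^1
  c_4 = 7 = 0·7^0 + 1·7^1
  c_5 = 30 = 2·7^0 + 4·7^1
Factor λ_0 = (1, 2, 6, 0, 2)
Factor λ_1 = (2, 3, 6, 1, 4)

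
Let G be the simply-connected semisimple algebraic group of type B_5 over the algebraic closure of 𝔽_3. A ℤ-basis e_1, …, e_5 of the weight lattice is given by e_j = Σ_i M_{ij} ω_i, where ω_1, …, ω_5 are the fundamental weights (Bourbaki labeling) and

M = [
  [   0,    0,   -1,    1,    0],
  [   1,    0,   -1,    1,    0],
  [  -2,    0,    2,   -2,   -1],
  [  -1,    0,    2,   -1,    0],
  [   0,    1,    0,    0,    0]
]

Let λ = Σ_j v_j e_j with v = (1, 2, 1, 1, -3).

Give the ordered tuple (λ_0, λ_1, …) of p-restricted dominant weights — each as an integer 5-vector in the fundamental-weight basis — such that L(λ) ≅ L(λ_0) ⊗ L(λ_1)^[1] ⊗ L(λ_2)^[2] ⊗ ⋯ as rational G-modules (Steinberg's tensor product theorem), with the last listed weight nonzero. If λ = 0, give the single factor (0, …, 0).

In the fundamental-weight basis, λ has coordinates c = M·v (v = (1, 2, 1, 1, -3)):
  c_1 = (0)·(1) + (0)·(2) + (-1)·(1) + (1)·(1) + (0)·(-3) = 0
  c_2 = (1)·(1) + (0)·(2) + (-1)·(1) + (1)·(1) + (0)·(-3) = 1
  c_3 = (-2)·(1) + (0)·(2) + (2)·(1) + (-2)·(1) + (-1)·(-3) = 1
  c_4 = (-1)·(1) + (0)·(2) + (2)·(1) + (-1)·(1) + (0)·(-3) = 0
  c_5 = (0)·(1) + (1)·(2) + (0)·(1) + (0)·(1) + (0)·(-3) = 2
Writing each c_i in base p = 3:
  c_1 = 0
  c_2 = 1 = 1·3^0
  c_3 = 1 = 1·3^0
  c_4 = 0
  c_5 = 2 = 2·3^0
λ_0 = (0, 1, 1, 0, 2)

((0, 1, 1, 0, 2),)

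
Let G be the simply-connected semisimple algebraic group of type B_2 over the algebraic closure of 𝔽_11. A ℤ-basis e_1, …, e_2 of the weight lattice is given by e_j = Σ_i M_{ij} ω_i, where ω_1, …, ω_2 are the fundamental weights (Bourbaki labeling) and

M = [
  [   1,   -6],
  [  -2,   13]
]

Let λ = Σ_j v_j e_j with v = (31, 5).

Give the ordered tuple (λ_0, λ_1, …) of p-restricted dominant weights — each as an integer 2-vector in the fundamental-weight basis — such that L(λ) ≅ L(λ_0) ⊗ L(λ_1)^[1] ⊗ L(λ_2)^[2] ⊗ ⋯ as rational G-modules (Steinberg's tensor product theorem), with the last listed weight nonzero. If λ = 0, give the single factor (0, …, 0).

((1, 3),)

Converting to the ω-basis (c_i = row i of M dotted with v = (31, 5)):
  c_1 = 1*31 + -6*5 = 1
  c_2 = -2*31 + 13*5 = 3
Expand coordinatewise in base 11:
  c_1 = 1 = 1·11^0
  c_2 = 3 = 3·11^0
λ_0 = (1, 3)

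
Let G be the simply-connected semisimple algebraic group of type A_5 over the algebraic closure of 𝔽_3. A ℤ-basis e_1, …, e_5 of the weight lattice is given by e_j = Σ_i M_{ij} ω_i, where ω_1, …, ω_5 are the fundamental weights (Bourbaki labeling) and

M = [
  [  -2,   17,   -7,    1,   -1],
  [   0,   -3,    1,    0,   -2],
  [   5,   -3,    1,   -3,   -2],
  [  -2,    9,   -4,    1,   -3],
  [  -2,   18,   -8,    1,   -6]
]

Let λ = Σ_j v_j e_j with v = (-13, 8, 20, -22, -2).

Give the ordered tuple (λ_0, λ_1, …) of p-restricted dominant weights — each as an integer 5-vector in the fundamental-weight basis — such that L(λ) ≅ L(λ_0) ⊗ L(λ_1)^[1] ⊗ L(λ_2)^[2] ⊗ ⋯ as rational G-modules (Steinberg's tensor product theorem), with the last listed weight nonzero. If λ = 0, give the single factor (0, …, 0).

Compute c_i = Σ_j M_{ij} v_j with v = (-13, 8, 20, -22, -2):
  c_1 = (-2)·(-13) + 17·8 + (-7)·(20) + (1)·(-22) + (-1)·(-2) = 2
  c_2 = (0)·(-13) + (-3)·(8) + 1·20 + (0)·(-22) + (-2)·(-2) = 0
  c_3 = (5)·(-13) + (-3)·(8) + 1·20 + (-3)·(-22) + (-2)·(-2) = 1
  c_4 = (-2)·(-13) + 9·8 + (-4)·(20) + (1)·(-22) + (-3)·(-2) = 2
  c_5 = (-2)·(-13) + 18·8 + (-8)·(20) + (1)·(-22) + (-6)·(-2) = 0
Writing each c_i in base p = 3:
  c_1 = 2 = 2·3^0
  c_2 = 0
  c_3 = 1 = 1·3^0
  c_4 = 2 = 2·3^0
  c_5 = 0
p-restricted factor λ_0 = (2, 0, 1, 2, 0)

((2, 0, 1, 2, 0),)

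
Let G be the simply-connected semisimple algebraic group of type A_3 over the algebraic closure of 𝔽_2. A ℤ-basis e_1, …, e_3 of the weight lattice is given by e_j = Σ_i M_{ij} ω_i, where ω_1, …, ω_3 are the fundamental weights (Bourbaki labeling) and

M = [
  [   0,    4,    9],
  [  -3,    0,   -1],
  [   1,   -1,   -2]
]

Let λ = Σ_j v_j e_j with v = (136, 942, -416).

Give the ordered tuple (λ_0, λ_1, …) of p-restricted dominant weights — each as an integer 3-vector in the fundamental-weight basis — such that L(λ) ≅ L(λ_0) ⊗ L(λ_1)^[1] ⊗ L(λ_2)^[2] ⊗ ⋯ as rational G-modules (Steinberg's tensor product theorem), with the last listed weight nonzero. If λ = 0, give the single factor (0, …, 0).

In the fundamental-weight basis, λ has coordinates c = M·v (v = (136, 942, -416)):
  c_1 = 0*136 + 4*942 + 9*-416 = 24
  c_2 = -3*136 + 0*942 + -1*-416 = 8
  c_3 = 1*136 + -1*942 + -2*-416 = 26
Base-2 expansion of each c_i:
  c_1 = 24 = 0·2^0 + 0·2^1 + 0·2^2 + 1·2^3 + 1·2^4
  c_2 = 8 = 0·2^0 + 0·2^1 + 0·2^2 + 1·2^3
  c_3 = 26 = 0·2^0 + 1·2^1 + 0·2^2 + 1·2^3 + 1·2^4
Factor λ_0 = (0, 0, 0)
Factor λ_1 = (0, 0, 1)
Factor λ_2 = (0, 0, 0)
Factor λ_3 = (1, 1, 1)
Factor λ_4 = (1, 0, 1)

((0, 0, 0), (0, 0, 1), (0, 0, 0), (1, 1, 1), (1, 0, 1))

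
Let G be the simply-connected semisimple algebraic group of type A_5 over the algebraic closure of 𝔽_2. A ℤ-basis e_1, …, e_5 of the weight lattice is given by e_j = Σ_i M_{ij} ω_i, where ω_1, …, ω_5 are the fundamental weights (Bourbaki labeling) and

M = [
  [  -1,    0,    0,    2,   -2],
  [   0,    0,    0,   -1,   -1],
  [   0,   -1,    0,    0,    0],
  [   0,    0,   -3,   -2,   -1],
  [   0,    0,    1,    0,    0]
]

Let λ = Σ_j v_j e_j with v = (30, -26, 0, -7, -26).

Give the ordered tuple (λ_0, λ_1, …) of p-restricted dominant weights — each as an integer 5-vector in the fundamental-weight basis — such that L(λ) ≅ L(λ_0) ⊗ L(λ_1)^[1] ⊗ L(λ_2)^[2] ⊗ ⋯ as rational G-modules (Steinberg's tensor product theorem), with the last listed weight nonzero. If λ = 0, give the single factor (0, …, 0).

((0, 1, 0, 0, 0), (0, 0, 1, 0, 0), (0, 0, 0, 0, 0), (1, 0, 1, 1, 0), (0, 0, 1, 0, 0), (0, 1, 0, 1, 0))

Compute c_i = Σ_j M_{ij} v_j with v = (30, -26, 0, -7, -26):
  c_1 = (-1)·(30) + (0)·(-26) + 0·0 + (2)·(-7) + (-2)·(-26) = 8
  c_2 = 0·30 + (0)·(-26) + 0·0 + (-1)·(-7) + (-1)·(-26) = 33
  c_3 = 0·30 + (-1)·(-26) + 0·0 + (0)·(-7) + (0)·(-26) = 26
  c_4 = 0·30 + (0)·(-26) + (-3)·(0) + (-2)·(-7) + (-1)·(-26) = 40
  c_5 = 0·30 + (0)·(-26) + 1·0 + (0)·(-7) + (0)·(-26) = 0
p = 2; digits c_i = Σ_j d_{ij}·2^j, 0 ≤ d_{ij} < 2:
  c_1 = 8 = 0·2^0 + 0·2^1 + 0·2^2 + 1·2^3
  c_2 = 33 = 1·2^0 + 0·2^1 + 0·2^2 + 0·2^3 + 0·2^4 + 1·2^5
  c_3 = 26 = 0·2^0 + 1·2^1 + 0·2^2 + 1·2^3 + 1·2^4
  c_4 = 40 = 0·2^0 + 0·2^1 + 0·2^2 + 1·2^3 + 0·2^4 + 1·2^5
  c_5 = 0
p-restricted factor λ_0 = (0, 1, 0, 0, 0)
p-restricted factor λ_1 = (0, 0, 1, 0, 0)
p-restricted factor λ_2 = (0, 0, 0, 0, 0)
p-restricted factor λ_3 = (1, 0, 1, 1, 0)
p-restricted factor λ_4 = (0, 0, 1, 0, 0)
p-restricted factor λ_5 = (0, 1, 0, 1, 0)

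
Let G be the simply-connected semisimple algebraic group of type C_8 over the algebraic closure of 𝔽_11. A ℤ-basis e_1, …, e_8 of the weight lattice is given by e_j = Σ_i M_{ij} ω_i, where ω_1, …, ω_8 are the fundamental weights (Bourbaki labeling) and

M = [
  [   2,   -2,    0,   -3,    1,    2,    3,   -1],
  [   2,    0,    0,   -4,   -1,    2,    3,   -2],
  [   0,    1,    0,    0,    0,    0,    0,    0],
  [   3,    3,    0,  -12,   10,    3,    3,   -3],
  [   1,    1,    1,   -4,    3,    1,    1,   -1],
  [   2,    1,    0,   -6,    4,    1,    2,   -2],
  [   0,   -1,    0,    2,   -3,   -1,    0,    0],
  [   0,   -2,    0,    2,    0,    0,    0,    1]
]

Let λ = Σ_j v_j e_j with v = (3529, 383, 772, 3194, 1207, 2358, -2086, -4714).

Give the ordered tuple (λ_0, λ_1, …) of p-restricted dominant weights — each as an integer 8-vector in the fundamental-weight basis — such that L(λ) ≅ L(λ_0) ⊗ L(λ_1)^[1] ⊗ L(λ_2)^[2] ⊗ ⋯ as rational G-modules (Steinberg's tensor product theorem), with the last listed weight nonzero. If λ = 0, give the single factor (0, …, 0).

Compute c_i = Σ_j M_{ij} v_j with v = (3529, 383, 772, 3194, 1207, 2358, -2086, -4714):
  c_1 = (2)·(3529) + (-2)·(383) + (0)·(772) + (-3)·(3194) + (1)·(1207) + (2)·(2358) + (3)·(-2086) + (-1)·(-4714) = 1089
  c_2 = (2)·(3529) + (0)·(383) + (0)·(772) + (-4)·(3194) + (-1)·(1207) + (2)·(2358) + (3)·(-2086) + (-2)·(-4714) = 961
  c_3 = (0)·(3529) + (1)·(383) + (0)·(772) + (0)·(3194) + (0)·(1207) + (0)·(2358) + (0)·(-2086) + (0)·(-4714) = 383
  c_4 = (3)·(3529) + (3)·(383) + (0)·(772) + (-12)·(3194) + (10)·(1207) + (3)·(2358) + (3)·(-2086) + (-3)·(-4714) = 436
  c_5 = (1)·(3529) + (1)·(383) + (1)·(772) + (-4)·(3194) + (3)·(1207) + (1)·(2358) + (1)·(-2086) + (-1)·(-4714) = 515
  c_6 = (2)·(3529) + (1)·(383) + (0)·(772) + (-6)·(3194) + (4)·(1207) + (1)·(2358) + (2)·(-2086) + (-2)·(-4714) = 719
  c_7 = (0)·(3529) + (-1)·(383) + (0)·(772) + (2)·(3194) + (-3)·(1207) + (-1)·(2358) + (0)·(-2086) + (0)·(-4714) = 26
  c_8 = (0)·(3529) + (-2)·(383) + (0)·(772) + (2)·(3194) + (0)·(1207) + (0)·(2358) + (0)·(-2086) + (1)·(-4714) = 908
p = 11; digits c_i = Σ_j d_{ij}·11^j, 0 ≤ d_{ij} < 11:
  c_1 = 1089 = 0·11^0 + 0·11^1 + 9·11^2
  c_2 = 961 = 4·11^0 + 10·11^1 + 7·11^2
  c_3 = 383 = 9·11^0 + 1·11^1 + 3·11^2
  c_4 = 436 = 7·11^0 + 6·11^1 + 3·11^2
  c_5 = 515 = 9·11^0 + 2·11^1 + 4·11^2
  c_6 = 719 = 4·11^0 + 10·11^1 + 5·11^2
  c_7 = 26 = 4·11^0 + 2·11^1
  c_8 = 908 = 6·11^0 + 5·11^1 + 7·11^2
Factor λ_0 = (0, 4, 9, 7, 9, 4, 4, 6)
Factor λ_1 = (0, 10, 1, 6, 2, 10, 2, 5)
Factor λ_2 = (9, 7, 3, 3, 4, 5, 0, 7)

((0, 4, 9, 7, 9, 4, 4, 6), (0, 10, 1, 6, 2, 10, 2, 5), (9, 7, 3, 3, 4, 5, 0, 7))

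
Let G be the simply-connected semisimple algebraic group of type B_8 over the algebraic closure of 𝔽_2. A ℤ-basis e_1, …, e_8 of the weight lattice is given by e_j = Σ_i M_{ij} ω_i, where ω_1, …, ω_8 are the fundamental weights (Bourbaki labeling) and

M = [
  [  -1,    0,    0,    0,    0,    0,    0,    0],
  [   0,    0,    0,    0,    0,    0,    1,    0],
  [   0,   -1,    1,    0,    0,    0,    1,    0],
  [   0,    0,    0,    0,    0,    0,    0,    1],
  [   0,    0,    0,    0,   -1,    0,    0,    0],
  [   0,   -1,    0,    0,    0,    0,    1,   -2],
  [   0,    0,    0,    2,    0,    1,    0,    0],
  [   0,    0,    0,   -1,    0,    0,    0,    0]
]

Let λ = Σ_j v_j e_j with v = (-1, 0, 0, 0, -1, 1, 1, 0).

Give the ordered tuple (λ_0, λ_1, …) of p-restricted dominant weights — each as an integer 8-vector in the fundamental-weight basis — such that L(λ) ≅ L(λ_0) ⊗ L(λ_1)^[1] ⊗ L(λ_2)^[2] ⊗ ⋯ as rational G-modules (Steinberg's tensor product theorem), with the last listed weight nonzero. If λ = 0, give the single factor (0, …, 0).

In the fundamental-weight basis, λ has coordinates c = M·v (v = (-1, 0, 0, 0, -1, 1, 1, 0)):
  c_1 = (-1)·(-1) + (0)·(0) + (0)·(0) + (0)·(0) + (0)·(-1) + (0)·(1) + (0)·(1) + (0)·(0) = 1
  c_2 = (0)·(-1) + (0)·(0) + (0)·(0) + (0)·(0) + (0)·(-1) + (0)·(1) + (1)·(1) + (0)·(0) = 1
  c_3 = (0)·(-1) + (-1)·(0) + (1)·(0) + (0)·(0) + (0)·(-1) + (0)·(1) + (1)·(1) + (0)·(0) = 1
  c_4 = (0)·(-1) + (0)·(0) + (0)·(0) + (0)·(0) + (0)·(-1) + (0)·(1) + (0)·(1) + (1)·(0) = 0
  c_5 = (0)·(-1) + (0)·(0) + (0)·(0) + (0)·(0) + (-1)·(-1) + (0)·(1) + (0)·(1) + (0)·(0) = 1
  c_6 = (0)·(-1) + (-1)·(0) + (0)·(0) + (0)·(0) + (0)·(-1) + (0)·(1) + (1)·(1) + (-2)·(0) = 1
  c_7 = (0)·(-1) + (0)·(0) + (0)·(0) + (2)·(0) + (0)·(-1) + (1)·(1) + (0)·(1) + (0)·(0) = 1
  c_8 = (0)·(-1) + (0)·(0) + (0)·(0) + (-1)·(0) + (0)·(-1) + (0)·(1) + (0)·(1) + (0)·(0) = 0
Expand coordinatewise in base 2:
  c_1 = 1 = 1·2^0
  c_2 = 1 = 1·2^0
  c_3 = 1 = 1·2^0
  c_4 = 0
  c_5 = 1 = 1·2^0
  c_6 = 1 = 1·2^0
  c_7 = 1 = 1·2^0
  c_8 = 0
λ_0 = (1, 1, 1, 0, 1, 1, 1, 0)

((1, 1, 1, 0, 1, 1, 1, 0),)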